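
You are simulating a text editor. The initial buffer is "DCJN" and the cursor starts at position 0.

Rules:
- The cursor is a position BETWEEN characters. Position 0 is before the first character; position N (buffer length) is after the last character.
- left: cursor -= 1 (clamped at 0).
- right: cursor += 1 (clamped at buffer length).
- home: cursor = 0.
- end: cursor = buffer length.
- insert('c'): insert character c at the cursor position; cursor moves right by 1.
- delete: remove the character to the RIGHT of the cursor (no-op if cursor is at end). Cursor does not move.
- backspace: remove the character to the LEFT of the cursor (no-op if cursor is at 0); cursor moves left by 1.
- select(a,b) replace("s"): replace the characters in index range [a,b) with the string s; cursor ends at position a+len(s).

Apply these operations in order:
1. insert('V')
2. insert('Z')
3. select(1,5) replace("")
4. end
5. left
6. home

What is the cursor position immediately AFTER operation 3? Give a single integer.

Answer: 1

Derivation:
After op 1 (insert('V')): buf='VDCJN' cursor=1
After op 2 (insert('Z')): buf='VZDCJN' cursor=2
After op 3 (select(1,5) replace("")): buf='VN' cursor=1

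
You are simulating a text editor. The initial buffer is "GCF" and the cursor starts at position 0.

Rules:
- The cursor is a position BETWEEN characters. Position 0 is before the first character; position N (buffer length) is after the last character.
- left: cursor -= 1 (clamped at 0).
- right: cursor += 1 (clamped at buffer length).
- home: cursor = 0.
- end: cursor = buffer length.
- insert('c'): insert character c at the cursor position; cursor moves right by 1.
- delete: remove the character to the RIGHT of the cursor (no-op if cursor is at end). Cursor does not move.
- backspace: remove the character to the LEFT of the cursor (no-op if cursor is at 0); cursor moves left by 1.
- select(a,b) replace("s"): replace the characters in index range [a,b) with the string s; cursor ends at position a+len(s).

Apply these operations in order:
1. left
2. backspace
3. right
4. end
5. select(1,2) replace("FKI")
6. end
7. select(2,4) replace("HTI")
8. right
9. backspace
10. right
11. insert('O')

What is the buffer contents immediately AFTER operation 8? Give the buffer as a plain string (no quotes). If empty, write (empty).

After op 1 (left): buf='GCF' cursor=0
After op 2 (backspace): buf='GCF' cursor=0
After op 3 (right): buf='GCF' cursor=1
After op 4 (end): buf='GCF' cursor=3
After op 5 (select(1,2) replace("FKI")): buf='GFKIF' cursor=4
After op 6 (end): buf='GFKIF' cursor=5
After op 7 (select(2,4) replace("HTI")): buf='GFHTIF' cursor=5
After op 8 (right): buf='GFHTIF' cursor=6

Answer: GFHTIF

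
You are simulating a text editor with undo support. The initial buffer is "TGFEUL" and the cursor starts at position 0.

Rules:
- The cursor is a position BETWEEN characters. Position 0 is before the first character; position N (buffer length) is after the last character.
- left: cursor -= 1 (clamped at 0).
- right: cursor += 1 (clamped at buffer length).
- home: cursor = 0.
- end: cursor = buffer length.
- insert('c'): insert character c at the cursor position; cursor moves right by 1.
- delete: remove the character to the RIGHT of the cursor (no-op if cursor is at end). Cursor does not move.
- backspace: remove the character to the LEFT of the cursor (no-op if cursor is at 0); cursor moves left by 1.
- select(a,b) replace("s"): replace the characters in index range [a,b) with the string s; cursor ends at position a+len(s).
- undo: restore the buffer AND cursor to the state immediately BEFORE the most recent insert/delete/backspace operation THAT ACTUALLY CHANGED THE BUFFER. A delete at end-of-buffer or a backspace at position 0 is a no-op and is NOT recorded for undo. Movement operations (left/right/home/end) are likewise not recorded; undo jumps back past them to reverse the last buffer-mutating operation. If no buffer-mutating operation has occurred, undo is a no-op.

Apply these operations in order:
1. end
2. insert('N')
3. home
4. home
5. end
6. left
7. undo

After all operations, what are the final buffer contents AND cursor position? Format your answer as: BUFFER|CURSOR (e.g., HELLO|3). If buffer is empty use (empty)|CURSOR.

After op 1 (end): buf='TGFEUL' cursor=6
After op 2 (insert('N')): buf='TGFEULN' cursor=7
After op 3 (home): buf='TGFEULN' cursor=0
After op 4 (home): buf='TGFEULN' cursor=0
After op 5 (end): buf='TGFEULN' cursor=7
After op 6 (left): buf='TGFEULN' cursor=6
After op 7 (undo): buf='TGFEUL' cursor=6

Answer: TGFEUL|6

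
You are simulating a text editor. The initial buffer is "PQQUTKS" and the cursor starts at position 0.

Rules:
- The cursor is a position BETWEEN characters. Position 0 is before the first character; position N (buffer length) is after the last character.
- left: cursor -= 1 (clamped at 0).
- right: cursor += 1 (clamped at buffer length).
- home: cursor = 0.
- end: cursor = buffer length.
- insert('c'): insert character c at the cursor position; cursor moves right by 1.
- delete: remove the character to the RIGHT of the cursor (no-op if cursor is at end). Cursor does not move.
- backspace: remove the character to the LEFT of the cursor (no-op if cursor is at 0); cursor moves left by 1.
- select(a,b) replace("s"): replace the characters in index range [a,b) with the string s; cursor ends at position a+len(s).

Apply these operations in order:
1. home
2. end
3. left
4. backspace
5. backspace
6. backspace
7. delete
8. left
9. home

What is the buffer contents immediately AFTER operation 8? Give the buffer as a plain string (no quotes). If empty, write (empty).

Answer: PQQ

Derivation:
After op 1 (home): buf='PQQUTKS' cursor=0
After op 2 (end): buf='PQQUTKS' cursor=7
After op 3 (left): buf='PQQUTKS' cursor=6
After op 4 (backspace): buf='PQQUTS' cursor=5
After op 5 (backspace): buf='PQQUS' cursor=4
After op 6 (backspace): buf='PQQS' cursor=3
After op 7 (delete): buf='PQQ' cursor=3
After op 8 (left): buf='PQQ' cursor=2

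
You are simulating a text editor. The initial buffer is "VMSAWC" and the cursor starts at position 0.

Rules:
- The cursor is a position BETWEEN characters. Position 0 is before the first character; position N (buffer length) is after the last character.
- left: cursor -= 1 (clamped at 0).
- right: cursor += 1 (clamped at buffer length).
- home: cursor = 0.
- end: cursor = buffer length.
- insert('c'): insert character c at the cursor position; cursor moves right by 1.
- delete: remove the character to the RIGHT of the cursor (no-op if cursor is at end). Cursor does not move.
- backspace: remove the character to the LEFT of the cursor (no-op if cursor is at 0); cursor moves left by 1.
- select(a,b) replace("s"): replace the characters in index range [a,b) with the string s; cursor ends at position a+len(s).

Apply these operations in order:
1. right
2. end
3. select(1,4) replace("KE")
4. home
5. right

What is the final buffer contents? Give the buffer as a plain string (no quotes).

After op 1 (right): buf='VMSAWC' cursor=1
After op 2 (end): buf='VMSAWC' cursor=6
After op 3 (select(1,4) replace("KE")): buf='VKEWC' cursor=3
After op 4 (home): buf='VKEWC' cursor=0
After op 5 (right): buf='VKEWC' cursor=1

Answer: VKEWC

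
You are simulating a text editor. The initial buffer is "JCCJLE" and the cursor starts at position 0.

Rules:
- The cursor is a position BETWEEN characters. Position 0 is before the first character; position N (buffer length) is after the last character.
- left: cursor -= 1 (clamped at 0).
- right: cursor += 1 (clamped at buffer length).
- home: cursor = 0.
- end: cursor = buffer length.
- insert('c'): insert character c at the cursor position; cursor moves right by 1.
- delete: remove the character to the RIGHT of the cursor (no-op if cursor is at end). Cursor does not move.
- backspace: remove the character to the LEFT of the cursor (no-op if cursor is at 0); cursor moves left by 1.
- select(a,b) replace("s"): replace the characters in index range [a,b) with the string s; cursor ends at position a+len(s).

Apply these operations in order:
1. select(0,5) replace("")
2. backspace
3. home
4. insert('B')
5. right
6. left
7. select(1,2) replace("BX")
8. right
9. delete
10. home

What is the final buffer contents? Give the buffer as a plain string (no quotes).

After op 1 (select(0,5) replace("")): buf='E' cursor=0
After op 2 (backspace): buf='E' cursor=0
After op 3 (home): buf='E' cursor=0
After op 4 (insert('B')): buf='BE' cursor=1
After op 5 (right): buf='BE' cursor=2
After op 6 (left): buf='BE' cursor=1
After op 7 (select(1,2) replace("BX")): buf='BBX' cursor=3
After op 8 (right): buf='BBX' cursor=3
After op 9 (delete): buf='BBX' cursor=3
After op 10 (home): buf='BBX' cursor=0

Answer: BBX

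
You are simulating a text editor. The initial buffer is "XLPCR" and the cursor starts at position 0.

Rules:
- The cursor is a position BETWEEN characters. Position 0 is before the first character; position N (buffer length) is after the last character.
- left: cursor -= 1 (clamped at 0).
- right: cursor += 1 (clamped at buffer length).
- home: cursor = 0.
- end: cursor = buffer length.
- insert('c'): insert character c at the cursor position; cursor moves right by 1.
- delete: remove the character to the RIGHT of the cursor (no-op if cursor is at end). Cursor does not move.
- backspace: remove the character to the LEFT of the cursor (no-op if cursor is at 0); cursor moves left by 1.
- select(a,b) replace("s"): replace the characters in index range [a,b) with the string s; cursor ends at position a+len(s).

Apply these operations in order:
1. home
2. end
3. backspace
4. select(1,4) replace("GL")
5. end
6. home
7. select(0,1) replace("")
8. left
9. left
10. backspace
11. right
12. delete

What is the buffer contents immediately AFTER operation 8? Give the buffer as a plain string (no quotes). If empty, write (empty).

Answer: GL

Derivation:
After op 1 (home): buf='XLPCR' cursor=0
After op 2 (end): buf='XLPCR' cursor=5
After op 3 (backspace): buf='XLPC' cursor=4
After op 4 (select(1,4) replace("GL")): buf='XGL' cursor=3
After op 5 (end): buf='XGL' cursor=3
After op 6 (home): buf='XGL' cursor=0
After op 7 (select(0,1) replace("")): buf='GL' cursor=0
After op 8 (left): buf='GL' cursor=0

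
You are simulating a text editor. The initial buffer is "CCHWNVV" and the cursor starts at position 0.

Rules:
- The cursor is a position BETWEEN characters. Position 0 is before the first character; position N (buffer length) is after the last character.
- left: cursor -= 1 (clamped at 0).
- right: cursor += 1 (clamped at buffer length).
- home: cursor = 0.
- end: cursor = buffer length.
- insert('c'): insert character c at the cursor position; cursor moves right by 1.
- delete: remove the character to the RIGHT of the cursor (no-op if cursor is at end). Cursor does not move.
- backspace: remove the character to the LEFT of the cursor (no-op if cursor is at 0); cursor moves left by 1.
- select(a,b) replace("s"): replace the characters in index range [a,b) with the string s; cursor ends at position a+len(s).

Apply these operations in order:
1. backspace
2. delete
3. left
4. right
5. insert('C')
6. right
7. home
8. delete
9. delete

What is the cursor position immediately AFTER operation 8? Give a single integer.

After op 1 (backspace): buf='CCHWNVV' cursor=0
After op 2 (delete): buf='CHWNVV' cursor=0
After op 3 (left): buf='CHWNVV' cursor=0
After op 4 (right): buf='CHWNVV' cursor=1
After op 5 (insert('C')): buf='CCHWNVV' cursor=2
After op 6 (right): buf='CCHWNVV' cursor=3
After op 7 (home): buf='CCHWNVV' cursor=0
After op 8 (delete): buf='CHWNVV' cursor=0

Answer: 0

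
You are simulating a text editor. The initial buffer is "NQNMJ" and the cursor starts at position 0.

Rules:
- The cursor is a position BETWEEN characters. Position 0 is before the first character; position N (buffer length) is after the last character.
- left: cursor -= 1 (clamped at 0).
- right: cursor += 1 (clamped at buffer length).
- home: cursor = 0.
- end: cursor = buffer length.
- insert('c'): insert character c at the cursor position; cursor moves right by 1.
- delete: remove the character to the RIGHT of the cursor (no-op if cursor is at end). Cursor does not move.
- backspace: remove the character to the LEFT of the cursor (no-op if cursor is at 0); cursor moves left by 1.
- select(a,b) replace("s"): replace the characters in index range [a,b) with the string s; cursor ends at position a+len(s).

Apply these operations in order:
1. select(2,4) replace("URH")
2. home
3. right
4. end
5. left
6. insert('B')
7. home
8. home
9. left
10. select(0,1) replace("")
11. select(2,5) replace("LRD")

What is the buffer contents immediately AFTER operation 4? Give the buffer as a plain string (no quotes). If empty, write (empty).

Answer: NQURHJ

Derivation:
After op 1 (select(2,4) replace("URH")): buf='NQURHJ' cursor=5
After op 2 (home): buf='NQURHJ' cursor=0
After op 3 (right): buf='NQURHJ' cursor=1
After op 4 (end): buf='NQURHJ' cursor=6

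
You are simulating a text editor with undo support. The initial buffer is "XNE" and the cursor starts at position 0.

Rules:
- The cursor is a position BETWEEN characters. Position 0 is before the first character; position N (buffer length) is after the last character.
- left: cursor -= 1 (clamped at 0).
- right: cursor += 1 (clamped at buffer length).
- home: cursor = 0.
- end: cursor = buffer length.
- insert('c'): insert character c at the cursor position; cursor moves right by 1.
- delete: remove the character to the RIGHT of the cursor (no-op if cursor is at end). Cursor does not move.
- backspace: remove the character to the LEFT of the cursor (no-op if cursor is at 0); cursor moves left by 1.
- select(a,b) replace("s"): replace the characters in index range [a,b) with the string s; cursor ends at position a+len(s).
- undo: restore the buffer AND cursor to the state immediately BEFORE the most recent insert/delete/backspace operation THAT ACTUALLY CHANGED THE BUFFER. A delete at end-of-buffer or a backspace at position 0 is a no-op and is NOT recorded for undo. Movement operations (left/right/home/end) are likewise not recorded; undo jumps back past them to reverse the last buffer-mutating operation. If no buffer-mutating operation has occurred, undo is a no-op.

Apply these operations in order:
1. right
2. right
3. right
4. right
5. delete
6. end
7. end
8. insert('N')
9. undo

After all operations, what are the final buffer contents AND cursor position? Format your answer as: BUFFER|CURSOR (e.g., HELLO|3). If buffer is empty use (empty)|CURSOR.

After op 1 (right): buf='XNE' cursor=1
After op 2 (right): buf='XNE' cursor=2
After op 3 (right): buf='XNE' cursor=3
After op 4 (right): buf='XNE' cursor=3
After op 5 (delete): buf='XNE' cursor=3
After op 6 (end): buf='XNE' cursor=3
After op 7 (end): buf='XNE' cursor=3
After op 8 (insert('N')): buf='XNEN' cursor=4
After op 9 (undo): buf='XNE' cursor=3

Answer: XNE|3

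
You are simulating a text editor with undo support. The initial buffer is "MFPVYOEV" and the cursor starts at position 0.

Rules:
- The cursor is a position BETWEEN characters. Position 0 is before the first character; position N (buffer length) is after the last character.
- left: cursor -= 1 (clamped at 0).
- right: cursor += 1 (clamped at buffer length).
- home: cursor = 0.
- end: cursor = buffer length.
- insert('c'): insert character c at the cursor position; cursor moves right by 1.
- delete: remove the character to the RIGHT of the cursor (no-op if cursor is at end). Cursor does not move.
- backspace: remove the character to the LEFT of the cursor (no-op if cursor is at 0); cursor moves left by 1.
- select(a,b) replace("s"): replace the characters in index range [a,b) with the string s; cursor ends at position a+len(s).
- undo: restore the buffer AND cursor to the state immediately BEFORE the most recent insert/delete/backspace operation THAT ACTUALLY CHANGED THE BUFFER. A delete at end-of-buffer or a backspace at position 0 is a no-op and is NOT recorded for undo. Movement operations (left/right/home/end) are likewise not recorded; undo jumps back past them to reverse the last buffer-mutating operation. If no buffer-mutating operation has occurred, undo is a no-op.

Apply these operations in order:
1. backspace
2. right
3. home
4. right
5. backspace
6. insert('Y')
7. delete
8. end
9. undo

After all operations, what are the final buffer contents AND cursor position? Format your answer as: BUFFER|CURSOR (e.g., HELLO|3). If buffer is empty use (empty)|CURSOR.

After op 1 (backspace): buf='MFPVYOEV' cursor=0
After op 2 (right): buf='MFPVYOEV' cursor=1
After op 3 (home): buf='MFPVYOEV' cursor=0
After op 4 (right): buf='MFPVYOEV' cursor=1
After op 5 (backspace): buf='FPVYOEV' cursor=0
After op 6 (insert('Y')): buf='YFPVYOEV' cursor=1
After op 7 (delete): buf='YPVYOEV' cursor=1
After op 8 (end): buf='YPVYOEV' cursor=7
After op 9 (undo): buf='YFPVYOEV' cursor=1

Answer: YFPVYOEV|1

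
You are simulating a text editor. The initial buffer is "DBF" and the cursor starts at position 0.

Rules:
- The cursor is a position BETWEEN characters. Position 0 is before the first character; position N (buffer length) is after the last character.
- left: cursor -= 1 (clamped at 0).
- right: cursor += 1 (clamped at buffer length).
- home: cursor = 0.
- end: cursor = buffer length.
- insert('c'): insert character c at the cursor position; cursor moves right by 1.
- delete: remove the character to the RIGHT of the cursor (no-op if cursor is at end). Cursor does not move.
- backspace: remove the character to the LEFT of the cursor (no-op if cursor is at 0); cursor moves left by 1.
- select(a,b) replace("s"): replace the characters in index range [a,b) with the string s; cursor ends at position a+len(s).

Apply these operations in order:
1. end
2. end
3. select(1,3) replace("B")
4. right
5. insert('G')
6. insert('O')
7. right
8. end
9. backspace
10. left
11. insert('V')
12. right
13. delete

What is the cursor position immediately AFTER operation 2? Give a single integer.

After op 1 (end): buf='DBF' cursor=3
After op 2 (end): buf='DBF' cursor=3

Answer: 3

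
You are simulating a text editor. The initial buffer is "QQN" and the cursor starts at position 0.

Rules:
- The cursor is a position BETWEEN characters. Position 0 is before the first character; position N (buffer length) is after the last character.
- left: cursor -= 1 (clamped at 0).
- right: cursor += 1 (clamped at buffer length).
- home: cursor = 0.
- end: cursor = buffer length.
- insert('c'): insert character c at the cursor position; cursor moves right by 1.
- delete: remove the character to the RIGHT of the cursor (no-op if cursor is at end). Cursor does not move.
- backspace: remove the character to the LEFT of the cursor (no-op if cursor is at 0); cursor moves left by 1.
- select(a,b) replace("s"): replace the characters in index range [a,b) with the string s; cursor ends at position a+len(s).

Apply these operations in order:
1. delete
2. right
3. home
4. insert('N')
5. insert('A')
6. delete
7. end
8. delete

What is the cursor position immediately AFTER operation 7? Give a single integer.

After op 1 (delete): buf='QN' cursor=0
After op 2 (right): buf='QN' cursor=1
After op 3 (home): buf='QN' cursor=0
After op 4 (insert('N')): buf='NQN' cursor=1
After op 5 (insert('A')): buf='NAQN' cursor=2
After op 6 (delete): buf='NAN' cursor=2
After op 7 (end): buf='NAN' cursor=3

Answer: 3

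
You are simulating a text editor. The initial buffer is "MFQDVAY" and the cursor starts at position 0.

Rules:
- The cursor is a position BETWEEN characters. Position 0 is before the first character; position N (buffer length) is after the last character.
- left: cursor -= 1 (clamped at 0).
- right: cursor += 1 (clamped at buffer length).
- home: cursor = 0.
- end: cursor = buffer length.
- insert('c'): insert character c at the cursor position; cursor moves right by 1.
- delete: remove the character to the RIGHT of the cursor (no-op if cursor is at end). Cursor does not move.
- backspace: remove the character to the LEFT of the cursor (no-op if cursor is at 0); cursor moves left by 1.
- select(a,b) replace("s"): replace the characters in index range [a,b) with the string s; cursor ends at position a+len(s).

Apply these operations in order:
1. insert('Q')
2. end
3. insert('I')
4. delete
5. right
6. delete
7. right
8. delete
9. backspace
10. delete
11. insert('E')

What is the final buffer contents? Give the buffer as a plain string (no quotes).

Answer: QMFQDVAYE

Derivation:
After op 1 (insert('Q')): buf='QMFQDVAY' cursor=1
After op 2 (end): buf='QMFQDVAY' cursor=8
After op 3 (insert('I')): buf='QMFQDVAYI' cursor=9
After op 4 (delete): buf='QMFQDVAYI' cursor=9
After op 5 (right): buf='QMFQDVAYI' cursor=9
After op 6 (delete): buf='QMFQDVAYI' cursor=9
After op 7 (right): buf='QMFQDVAYI' cursor=9
After op 8 (delete): buf='QMFQDVAYI' cursor=9
After op 9 (backspace): buf='QMFQDVAY' cursor=8
After op 10 (delete): buf='QMFQDVAY' cursor=8
After op 11 (insert('E')): buf='QMFQDVAYE' cursor=9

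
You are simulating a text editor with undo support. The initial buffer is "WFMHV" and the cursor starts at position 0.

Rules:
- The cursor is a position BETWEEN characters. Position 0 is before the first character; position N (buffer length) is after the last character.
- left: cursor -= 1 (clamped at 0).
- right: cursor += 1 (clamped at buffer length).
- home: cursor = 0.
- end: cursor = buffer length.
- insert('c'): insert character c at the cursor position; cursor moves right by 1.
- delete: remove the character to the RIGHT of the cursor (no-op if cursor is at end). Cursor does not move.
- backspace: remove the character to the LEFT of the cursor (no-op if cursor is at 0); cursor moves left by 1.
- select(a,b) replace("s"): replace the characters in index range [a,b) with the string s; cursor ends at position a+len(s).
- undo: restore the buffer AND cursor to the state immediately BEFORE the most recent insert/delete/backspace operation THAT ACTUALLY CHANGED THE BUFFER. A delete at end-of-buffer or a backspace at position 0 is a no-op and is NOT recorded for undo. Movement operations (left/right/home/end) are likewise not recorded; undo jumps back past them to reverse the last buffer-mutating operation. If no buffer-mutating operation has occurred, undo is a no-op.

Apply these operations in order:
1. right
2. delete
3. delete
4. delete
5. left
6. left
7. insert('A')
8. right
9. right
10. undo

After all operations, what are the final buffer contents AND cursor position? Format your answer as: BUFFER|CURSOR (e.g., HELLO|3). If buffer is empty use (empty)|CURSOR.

Answer: WV|0

Derivation:
After op 1 (right): buf='WFMHV' cursor=1
After op 2 (delete): buf='WMHV' cursor=1
After op 3 (delete): buf='WHV' cursor=1
After op 4 (delete): buf='WV' cursor=1
After op 5 (left): buf='WV' cursor=0
After op 6 (left): buf='WV' cursor=0
After op 7 (insert('A')): buf='AWV' cursor=1
After op 8 (right): buf='AWV' cursor=2
After op 9 (right): buf='AWV' cursor=3
After op 10 (undo): buf='WV' cursor=0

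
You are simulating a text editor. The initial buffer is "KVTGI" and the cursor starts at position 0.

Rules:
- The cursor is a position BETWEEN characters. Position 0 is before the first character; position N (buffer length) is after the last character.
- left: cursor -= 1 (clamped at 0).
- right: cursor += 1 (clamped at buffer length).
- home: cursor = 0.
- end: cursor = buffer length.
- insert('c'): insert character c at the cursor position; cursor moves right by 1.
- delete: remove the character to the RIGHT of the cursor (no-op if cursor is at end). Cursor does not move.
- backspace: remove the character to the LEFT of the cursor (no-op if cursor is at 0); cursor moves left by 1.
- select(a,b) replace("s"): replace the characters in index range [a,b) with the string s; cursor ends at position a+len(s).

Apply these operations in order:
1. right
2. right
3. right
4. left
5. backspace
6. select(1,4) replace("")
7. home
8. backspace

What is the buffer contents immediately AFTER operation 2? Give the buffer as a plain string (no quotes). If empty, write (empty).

After op 1 (right): buf='KVTGI' cursor=1
After op 2 (right): buf='KVTGI' cursor=2

Answer: KVTGI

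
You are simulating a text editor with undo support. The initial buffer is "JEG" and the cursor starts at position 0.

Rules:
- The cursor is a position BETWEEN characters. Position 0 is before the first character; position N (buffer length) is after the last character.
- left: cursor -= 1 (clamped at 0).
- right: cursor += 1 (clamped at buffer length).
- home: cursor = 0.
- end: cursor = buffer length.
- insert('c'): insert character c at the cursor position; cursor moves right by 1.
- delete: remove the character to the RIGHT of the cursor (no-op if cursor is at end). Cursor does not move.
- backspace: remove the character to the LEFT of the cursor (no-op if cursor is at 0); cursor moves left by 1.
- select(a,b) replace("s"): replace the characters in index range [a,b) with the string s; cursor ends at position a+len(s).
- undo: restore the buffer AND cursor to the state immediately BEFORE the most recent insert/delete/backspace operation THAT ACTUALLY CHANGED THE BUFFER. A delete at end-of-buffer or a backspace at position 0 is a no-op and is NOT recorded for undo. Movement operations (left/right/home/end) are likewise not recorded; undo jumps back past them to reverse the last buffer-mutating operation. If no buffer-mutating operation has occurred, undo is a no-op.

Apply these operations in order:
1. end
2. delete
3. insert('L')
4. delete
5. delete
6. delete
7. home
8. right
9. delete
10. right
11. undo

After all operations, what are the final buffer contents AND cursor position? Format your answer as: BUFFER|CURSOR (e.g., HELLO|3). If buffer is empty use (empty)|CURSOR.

Answer: JEGL|1

Derivation:
After op 1 (end): buf='JEG' cursor=3
After op 2 (delete): buf='JEG' cursor=3
After op 3 (insert('L')): buf='JEGL' cursor=4
After op 4 (delete): buf='JEGL' cursor=4
After op 5 (delete): buf='JEGL' cursor=4
After op 6 (delete): buf='JEGL' cursor=4
After op 7 (home): buf='JEGL' cursor=0
After op 8 (right): buf='JEGL' cursor=1
After op 9 (delete): buf='JGL' cursor=1
After op 10 (right): buf='JGL' cursor=2
After op 11 (undo): buf='JEGL' cursor=1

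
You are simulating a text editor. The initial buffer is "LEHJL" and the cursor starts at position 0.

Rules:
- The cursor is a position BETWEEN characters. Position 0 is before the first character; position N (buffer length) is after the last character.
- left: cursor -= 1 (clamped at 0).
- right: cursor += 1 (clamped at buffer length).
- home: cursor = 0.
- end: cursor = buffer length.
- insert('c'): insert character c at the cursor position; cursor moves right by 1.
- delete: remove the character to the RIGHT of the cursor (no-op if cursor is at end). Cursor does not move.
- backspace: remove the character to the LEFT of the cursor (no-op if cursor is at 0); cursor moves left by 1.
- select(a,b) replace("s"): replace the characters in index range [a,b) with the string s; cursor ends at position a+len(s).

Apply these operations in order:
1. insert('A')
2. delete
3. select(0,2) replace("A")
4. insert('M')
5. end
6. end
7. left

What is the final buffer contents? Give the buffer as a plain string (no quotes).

Answer: AMHJL

Derivation:
After op 1 (insert('A')): buf='ALEHJL' cursor=1
After op 2 (delete): buf='AEHJL' cursor=1
After op 3 (select(0,2) replace("A")): buf='AHJL' cursor=1
After op 4 (insert('M')): buf='AMHJL' cursor=2
After op 5 (end): buf='AMHJL' cursor=5
After op 6 (end): buf='AMHJL' cursor=5
After op 7 (left): buf='AMHJL' cursor=4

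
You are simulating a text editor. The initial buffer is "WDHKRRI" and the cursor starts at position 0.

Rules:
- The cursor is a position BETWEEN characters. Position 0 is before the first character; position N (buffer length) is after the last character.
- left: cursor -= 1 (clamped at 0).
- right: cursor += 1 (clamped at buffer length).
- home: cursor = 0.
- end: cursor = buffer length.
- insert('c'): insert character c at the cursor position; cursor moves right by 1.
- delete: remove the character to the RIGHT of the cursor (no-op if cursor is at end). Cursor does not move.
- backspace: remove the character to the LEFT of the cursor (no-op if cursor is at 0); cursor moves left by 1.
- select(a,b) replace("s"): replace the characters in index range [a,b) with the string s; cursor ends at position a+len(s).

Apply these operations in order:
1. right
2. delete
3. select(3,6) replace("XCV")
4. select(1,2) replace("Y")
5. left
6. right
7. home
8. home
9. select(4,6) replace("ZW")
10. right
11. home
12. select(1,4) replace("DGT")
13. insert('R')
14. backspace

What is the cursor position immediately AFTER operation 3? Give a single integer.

After op 1 (right): buf='WDHKRRI' cursor=1
After op 2 (delete): buf='WHKRRI' cursor=1
After op 3 (select(3,6) replace("XCV")): buf='WHKXCV' cursor=6

Answer: 6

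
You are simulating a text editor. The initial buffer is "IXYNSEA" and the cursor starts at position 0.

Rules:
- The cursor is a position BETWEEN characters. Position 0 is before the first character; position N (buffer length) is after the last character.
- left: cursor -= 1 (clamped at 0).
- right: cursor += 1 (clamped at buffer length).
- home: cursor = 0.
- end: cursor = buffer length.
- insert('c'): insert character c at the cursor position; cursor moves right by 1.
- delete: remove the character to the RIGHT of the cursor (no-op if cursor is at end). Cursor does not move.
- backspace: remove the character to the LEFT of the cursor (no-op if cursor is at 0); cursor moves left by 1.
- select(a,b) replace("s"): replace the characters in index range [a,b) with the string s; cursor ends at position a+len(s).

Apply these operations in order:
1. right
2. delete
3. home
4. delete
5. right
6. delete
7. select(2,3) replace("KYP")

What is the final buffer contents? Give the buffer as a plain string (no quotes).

After op 1 (right): buf='IXYNSEA' cursor=1
After op 2 (delete): buf='IYNSEA' cursor=1
After op 3 (home): buf='IYNSEA' cursor=0
After op 4 (delete): buf='YNSEA' cursor=0
After op 5 (right): buf='YNSEA' cursor=1
After op 6 (delete): buf='YSEA' cursor=1
After op 7 (select(2,3) replace("KYP")): buf='YSKYPA' cursor=5

Answer: YSKYPA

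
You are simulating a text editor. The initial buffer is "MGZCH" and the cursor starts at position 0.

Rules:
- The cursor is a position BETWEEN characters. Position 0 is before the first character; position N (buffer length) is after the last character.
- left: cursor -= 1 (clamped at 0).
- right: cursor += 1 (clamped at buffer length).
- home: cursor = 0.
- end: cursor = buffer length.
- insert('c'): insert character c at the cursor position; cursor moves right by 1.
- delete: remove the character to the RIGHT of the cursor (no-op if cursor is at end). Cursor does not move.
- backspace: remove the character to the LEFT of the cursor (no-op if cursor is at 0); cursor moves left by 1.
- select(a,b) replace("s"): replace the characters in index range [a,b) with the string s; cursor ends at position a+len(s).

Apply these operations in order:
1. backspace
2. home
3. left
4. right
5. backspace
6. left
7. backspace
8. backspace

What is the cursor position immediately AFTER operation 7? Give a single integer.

Answer: 0

Derivation:
After op 1 (backspace): buf='MGZCH' cursor=0
After op 2 (home): buf='MGZCH' cursor=0
After op 3 (left): buf='MGZCH' cursor=0
After op 4 (right): buf='MGZCH' cursor=1
After op 5 (backspace): buf='GZCH' cursor=0
After op 6 (left): buf='GZCH' cursor=0
After op 7 (backspace): buf='GZCH' cursor=0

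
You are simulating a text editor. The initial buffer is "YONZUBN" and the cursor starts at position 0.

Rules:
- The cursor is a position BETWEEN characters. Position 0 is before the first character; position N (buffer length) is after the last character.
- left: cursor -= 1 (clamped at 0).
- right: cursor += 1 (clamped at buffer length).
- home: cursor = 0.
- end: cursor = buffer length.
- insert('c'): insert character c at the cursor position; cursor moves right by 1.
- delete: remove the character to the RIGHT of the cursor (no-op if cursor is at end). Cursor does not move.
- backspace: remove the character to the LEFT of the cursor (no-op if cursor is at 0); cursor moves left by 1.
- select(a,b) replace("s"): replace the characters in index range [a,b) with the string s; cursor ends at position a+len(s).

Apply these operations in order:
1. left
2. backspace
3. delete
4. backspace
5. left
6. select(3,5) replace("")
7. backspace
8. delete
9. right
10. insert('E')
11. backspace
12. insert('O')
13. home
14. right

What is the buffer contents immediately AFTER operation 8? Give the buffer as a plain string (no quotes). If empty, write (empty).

Answer: ON

Derivation:
After op 1 (left): buf='YONZUBN' cursor=0
After op 2 (backspace): buf='YONZUBN' cursor=0
After op 3 (delete): buf='ONZUBN' cursor=0
After op 4 (backspace): buf='ONZUBN' cursor=0
After op 5 (left): buf='ONZUBN' cursor=0
After op 6 (select(3,5) replace("")): buf='ONZN' cursor=3
After op 7 (backspace): buf='ONN' cursor=2
After op 8 (delete): buf='ON' cursor=2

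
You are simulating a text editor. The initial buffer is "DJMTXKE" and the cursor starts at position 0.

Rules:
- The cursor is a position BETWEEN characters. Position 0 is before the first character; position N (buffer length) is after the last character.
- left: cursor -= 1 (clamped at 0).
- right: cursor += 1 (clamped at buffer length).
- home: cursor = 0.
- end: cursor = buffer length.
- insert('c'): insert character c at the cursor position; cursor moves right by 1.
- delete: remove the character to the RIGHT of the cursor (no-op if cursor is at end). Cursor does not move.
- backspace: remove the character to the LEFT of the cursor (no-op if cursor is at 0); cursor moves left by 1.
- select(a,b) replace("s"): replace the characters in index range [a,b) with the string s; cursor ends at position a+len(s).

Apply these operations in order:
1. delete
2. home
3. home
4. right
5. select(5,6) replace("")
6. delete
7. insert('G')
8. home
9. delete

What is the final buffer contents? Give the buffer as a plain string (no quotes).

After op 1 (delete): buf='JMTXKE' cursor=0
After op 2 (home): buf='JMTXKE' cursor=0
After op 3 (home): buf='JMTXKE' cursor=0
After op 4 (right): buf='JMTXKE' cursor=1
After op 5 (select(5,6) replace("")): buf='JMTXK' cursor=5
After op 6 (delete): buf='JMTXK' cursor=5
After op 7 (insert('G')): buf='JMTXKG' cursor=6
After op 8 (home): buf='JMTXKG' cursor=0
After op 9 (delete): buf='MTXKG' cursor=0

Answer: MTXKG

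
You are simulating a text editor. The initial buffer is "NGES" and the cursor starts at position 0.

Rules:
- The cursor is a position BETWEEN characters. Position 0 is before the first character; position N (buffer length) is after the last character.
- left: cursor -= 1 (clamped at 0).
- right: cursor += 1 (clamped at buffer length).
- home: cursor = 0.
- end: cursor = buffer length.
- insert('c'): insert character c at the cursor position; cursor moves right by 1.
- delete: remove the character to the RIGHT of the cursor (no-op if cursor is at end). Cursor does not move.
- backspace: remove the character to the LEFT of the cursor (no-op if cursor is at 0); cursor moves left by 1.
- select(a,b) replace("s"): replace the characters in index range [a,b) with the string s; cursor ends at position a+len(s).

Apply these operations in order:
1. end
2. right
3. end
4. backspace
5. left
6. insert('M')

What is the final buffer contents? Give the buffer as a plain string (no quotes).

After op 1 (end): buf='NGES' cursor=4
After op 2 (right): buf='NGES' cursor=4
After op 3 (end): buf='NGES' cursor=4
After op 4 (backspace): buf='NGE' cursor=3
After op 5 (left): buf='NGE' cursor=2
After op 6 (insert('M')): buf='NGME' cursor=3

Answer: NGME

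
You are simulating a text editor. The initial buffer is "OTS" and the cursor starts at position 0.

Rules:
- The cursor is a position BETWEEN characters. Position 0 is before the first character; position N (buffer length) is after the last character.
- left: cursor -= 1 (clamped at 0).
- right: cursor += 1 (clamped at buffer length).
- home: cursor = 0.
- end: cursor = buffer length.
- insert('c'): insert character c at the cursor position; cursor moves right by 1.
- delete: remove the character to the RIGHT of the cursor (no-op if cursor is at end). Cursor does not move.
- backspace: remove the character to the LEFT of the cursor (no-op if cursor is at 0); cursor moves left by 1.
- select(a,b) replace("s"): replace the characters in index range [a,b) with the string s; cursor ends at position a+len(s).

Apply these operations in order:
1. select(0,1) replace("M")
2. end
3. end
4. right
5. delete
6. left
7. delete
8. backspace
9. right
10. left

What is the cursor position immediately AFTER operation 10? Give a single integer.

Answer: 0

Derivation:
After op 1 (select(0,1) replace("M")): buf='MTS' cursor=1
After op 2 (end): buf='MTS' cursor=3
After op 3 (end): buf='MTS' cursor=3
After op 4 (right): buf='MTS' cursor=3
After op 5 (delete): buf='MTS' cursor=3
After op 6 (left): buf='MTS' cursor=2
After op 7 (delete): buf='MT' cursor=2
After op 8 (backspace): buf='M' cursor=1
After op 9 (right): buf='M' cursor=1
After op 10 (left): buf='M' cursor=0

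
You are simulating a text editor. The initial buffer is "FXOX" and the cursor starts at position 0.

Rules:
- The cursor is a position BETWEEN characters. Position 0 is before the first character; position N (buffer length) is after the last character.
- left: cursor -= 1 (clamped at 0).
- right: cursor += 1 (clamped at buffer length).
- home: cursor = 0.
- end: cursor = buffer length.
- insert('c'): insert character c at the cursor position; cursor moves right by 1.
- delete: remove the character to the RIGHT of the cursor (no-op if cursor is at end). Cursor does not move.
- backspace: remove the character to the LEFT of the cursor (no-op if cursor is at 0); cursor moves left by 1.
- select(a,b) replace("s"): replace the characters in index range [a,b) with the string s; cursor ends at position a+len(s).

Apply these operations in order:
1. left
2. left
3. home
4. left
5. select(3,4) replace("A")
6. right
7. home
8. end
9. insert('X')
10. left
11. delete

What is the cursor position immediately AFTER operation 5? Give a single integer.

After op 1 (left): buf='FXOX' cursor=0
After op 2 (left): buf='FXOX' cursor=0
After op 3 (home): buf='FXOX' cursor=0
After op 4 (left): buf='FXOX' cursor=0
After op 5 (select(3,4) replace("A")): buf='FXOA' cursor=4

Answer: 4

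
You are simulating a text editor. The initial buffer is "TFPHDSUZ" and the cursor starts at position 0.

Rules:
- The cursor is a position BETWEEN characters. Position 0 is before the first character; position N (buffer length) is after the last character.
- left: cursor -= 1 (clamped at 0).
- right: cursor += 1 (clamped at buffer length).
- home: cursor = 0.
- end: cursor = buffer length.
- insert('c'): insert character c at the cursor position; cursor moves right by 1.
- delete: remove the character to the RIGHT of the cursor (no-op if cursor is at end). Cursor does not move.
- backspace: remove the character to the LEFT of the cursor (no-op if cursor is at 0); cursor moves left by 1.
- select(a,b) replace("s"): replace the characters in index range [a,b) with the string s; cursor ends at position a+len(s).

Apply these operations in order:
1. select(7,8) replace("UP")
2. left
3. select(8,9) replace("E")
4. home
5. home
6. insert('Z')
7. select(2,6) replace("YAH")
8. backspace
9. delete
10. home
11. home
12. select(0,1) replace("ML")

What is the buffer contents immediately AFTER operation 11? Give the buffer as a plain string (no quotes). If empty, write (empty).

After op 1 (select(7,8) replace("UP")): buf='TFPHDSUUP' cursor=9
After op 2 (left): buf='TFPHDSUUP' cursor=8
After op 3 (select(8,9) replace("E")): buf='TFPHDSUUE' cursor=9
After op 4 (home): buf='TFPHDSUUE' cursor=0
After op 5 (home): buf='TFPHDSUUE' cursor=0
After op 6 (insert('Z')): buf='ZTFPHDSUUE' cursor=1
After op 7 (select(2,6) replace("YAH")): buf='ZTYAHSUUE' cursor=5
After op 8 (backspace): buf='ZTYASUUE' cursor=4
After op 9 (delete): buf='ZTYAUUE' cursor=4
After op 10 (home): buf='ZTYAUUE' cursor=0
After op 11 (home): buf='ZTYAUUE' cursor=0

Answer: ZTYAUUE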